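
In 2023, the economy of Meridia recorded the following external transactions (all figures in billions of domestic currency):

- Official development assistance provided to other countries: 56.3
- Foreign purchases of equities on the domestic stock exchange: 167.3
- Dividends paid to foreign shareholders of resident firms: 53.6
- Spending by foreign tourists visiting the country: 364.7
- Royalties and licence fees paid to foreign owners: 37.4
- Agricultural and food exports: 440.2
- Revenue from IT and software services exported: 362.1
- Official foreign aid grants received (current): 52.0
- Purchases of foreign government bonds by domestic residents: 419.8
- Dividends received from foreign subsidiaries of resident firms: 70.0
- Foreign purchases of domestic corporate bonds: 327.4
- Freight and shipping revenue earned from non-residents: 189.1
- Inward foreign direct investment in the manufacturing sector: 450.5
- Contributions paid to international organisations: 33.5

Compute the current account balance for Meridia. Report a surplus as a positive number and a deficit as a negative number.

Goods: 440.2
Services: 362.1 + 189.1 + 364.7 - 37.4 = 878.5
Primary income: 70.0 - 53.6 = 16.4
Secondary income: 52.0 - 33.5 - 56.3 = -37.8
Current account = 440.2 + 878.5 + 16.4 + (-37.8) = 1297.3
(Excluded from the current account — financial account: foreign purchases of equities on the domestic stock exchange 167.3, purchases of foreign government bonds by domestic residents 419.8, foreign purchases of domestic corporate bonds 327.4, inward foreign direct investment in the manufacturing sector 450.5.)

1297.3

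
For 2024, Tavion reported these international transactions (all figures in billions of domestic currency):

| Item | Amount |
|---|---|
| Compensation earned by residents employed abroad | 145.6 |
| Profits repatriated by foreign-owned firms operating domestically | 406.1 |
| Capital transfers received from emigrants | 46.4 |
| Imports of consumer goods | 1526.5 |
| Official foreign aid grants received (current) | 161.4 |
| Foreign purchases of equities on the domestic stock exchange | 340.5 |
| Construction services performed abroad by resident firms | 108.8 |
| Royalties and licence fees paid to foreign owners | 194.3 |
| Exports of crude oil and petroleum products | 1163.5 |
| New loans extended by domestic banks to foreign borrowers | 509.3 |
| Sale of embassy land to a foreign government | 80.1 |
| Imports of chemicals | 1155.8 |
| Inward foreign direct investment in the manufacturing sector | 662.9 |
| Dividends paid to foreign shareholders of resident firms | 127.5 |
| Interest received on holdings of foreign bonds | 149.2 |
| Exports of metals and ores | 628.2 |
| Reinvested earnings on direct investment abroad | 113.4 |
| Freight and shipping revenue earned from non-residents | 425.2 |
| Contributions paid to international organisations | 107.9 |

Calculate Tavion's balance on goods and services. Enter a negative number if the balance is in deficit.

-550.9

Goods: 628.2 - 1526.5 - 1155.8 + 1163.5 = -890.6
Services: -194.3 + 108.8 + 425.2 = 339.7
Trade balance = -890.6 + 339.7 = -550.9
(Excluded from the trade balance — primary income: compensation earned by residents employed abroad 145.6, profits repatriated by foreign-owned firms operating domestically 406.1, dividends paid to foreign shareholders of resident firms 127.5, interest received on holdings of foreign bonds 149.2, reinvested earnings on direct investment abroad 113.4; capital account: capital transfers received from emigrants 46.4, sale of embassy land to a foreign government 80.1; secondary income: official foreign aid grants received (current) 161.4, contributions paid to international organisations 107.9; financial account: foreign purchases of equities on the domestic stock exchange 340.5, new loans extended by domestic banks to foreign borrowers 509.3, inward foreign direct investment in the manufacturing sector 662.9.)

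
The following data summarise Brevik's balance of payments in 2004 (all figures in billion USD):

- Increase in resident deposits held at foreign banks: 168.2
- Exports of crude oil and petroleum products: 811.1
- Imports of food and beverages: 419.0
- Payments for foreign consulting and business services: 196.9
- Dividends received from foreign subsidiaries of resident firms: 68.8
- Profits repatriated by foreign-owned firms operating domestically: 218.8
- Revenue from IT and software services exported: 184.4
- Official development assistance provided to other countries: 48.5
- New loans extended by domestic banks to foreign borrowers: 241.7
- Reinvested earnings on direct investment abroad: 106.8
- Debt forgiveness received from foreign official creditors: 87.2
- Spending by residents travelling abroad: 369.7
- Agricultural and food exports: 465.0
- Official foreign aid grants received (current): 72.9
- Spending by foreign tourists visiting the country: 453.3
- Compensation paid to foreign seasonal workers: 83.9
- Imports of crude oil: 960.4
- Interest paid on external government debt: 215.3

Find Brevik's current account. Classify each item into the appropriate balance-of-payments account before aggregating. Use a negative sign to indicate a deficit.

-350.2

Goods: 811.1 - 960.4 - 419.0 + 465.0 = -103.3
Services: 453.3 - 369.7 - 196.9 + 184.4 = 71.1
Primary income: -83.9 + 68.8 + 106.8 - 218.8 - 215.3 = -342.4
Secondary income: 72.9 - 48.5 = 24.4
Current account = (-103.3) + 71.1 + (-342.4) + 24.4 = -350.2
(Excluded from the current account — financial account: increase in resident deposits held at foreign banks 168.2, new loans extended by domestic banks to foreign borrowers 241.7; capital account: debt forgiveness received from foreign official creditors 87.2.)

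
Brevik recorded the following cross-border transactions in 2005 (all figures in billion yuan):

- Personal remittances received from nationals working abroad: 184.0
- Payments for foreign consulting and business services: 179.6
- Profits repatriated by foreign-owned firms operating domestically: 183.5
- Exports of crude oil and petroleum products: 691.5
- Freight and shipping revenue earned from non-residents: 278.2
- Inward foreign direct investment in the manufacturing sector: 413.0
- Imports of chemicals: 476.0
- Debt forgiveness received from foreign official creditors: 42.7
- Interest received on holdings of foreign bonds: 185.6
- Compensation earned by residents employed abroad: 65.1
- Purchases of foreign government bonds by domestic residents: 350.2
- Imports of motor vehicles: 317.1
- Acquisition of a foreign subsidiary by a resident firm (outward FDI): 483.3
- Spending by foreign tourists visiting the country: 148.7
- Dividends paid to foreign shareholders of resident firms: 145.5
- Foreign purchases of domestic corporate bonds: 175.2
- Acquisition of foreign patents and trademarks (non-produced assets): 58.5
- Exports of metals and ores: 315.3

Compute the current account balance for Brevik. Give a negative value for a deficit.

566.7

Goods: -476.0 - 317.1 + 315.3 + 691.5 = 213.7
Services: 278.2 - 179.6 + 148.7 = 247.3
Primary income: 65.1 - 145.5 - 183.5 + 185.6 = -78.3
Secondary income: 184.0
Current account = 213.7 + 247.3 + (-78.3) + 184.0 = 566.7
(Excluded from the current account — financial account: inward foreign direct investment in the manufacturing sector 413.0, purchases of foreign government bonds by domestic residents 350.2, acquisition of a foreign subsidiary by a resident firm (outward FDI) 483.3, foreign purchases of domestic corporate bonds 175.2; capital account: debt forgiveness received from foreign official creditors 42.7, acquisition of foreign patents and trademarks (non-produced assets) 58.5.)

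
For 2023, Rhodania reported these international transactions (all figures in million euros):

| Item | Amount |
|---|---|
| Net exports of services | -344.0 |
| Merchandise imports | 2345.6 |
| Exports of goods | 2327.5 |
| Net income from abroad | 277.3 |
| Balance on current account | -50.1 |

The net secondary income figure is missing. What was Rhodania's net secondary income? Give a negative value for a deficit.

34.7

Current account = goods balance + services balance + net primary income + net secondary income
Sum of the known components = -84.8
Net secondary income = CA - (known components) = -50.1 - (-84.8) = 34.7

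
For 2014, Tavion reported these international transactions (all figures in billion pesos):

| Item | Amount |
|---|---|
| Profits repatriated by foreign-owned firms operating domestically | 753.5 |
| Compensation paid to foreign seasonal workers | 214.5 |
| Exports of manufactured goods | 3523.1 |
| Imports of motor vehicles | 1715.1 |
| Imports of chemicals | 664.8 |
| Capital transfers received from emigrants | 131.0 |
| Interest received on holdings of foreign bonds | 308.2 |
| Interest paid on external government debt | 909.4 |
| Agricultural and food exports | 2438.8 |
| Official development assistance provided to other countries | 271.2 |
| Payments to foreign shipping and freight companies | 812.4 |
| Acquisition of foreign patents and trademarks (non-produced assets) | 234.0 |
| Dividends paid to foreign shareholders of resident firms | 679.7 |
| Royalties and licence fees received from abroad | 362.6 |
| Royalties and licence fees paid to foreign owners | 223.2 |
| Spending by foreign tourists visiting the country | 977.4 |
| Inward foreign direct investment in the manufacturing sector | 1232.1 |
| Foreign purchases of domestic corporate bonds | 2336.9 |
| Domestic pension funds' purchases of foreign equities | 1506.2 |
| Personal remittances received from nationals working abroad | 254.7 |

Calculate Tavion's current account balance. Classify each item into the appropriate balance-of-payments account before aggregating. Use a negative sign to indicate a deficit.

Goods: -1715.1 - 664.8 + 3523.1 + 2438.8 = 3582.0
Services: 977.4 - 223.2 + 362.6 - 812.4 = 304.4
Primary income: -909.4 + 308.2 - 753.5 - 214.5 - 679.7 = -2248.9
Secondary income: -271.2 + 254.7 = -16.5
Current account = 3582.0 + 304.4 + (-2248.9) + (-16.5) = 1621.0
(Excluded from the current account — capital account: capital transfers received from emigrants 131.0, acquisition of foreign patents and trademarks (non-produced assets) 234.0; financial account: inward foreign direct investment in the manufacturing sector 1232.1, foreign purchases of domestic corporate bonds 2336.9, domestic pension funds' purchases of foreign equities 1506.2.)

1621.0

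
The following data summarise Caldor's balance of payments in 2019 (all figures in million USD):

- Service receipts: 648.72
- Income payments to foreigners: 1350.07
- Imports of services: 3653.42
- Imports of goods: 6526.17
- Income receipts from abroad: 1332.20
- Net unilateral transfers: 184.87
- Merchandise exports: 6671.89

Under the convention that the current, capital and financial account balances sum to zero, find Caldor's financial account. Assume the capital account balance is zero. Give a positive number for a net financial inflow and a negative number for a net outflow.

2691.98

Goods balance = 6671.89 - 6526.17 = 145.72
Services balance = 648.72 - 3653.42 = -3004.70
Trade balance (goods + services) = 145.72 + (-3004.70) = -2858.98
Net primary income = 1332.20 - 1350.07 = -17.87
Net secondary income = 184.87
Current account = -2858.98 + (-17.87) + 184.87 = -2691.98
Financial account = -(-2691.98) = 2691.98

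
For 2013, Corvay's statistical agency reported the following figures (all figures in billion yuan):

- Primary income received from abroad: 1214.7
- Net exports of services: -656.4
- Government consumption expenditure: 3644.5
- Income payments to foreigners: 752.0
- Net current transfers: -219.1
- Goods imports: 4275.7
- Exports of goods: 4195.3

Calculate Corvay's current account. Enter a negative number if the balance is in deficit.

-493.2

Goods balance = 4195.3 - 4275.7 = -80.4
Services balance = -656.4
Trade balance (goods + services) = -80.4 + (-656.4) = -736.8
Net primary income = 1214.7 - 752.0 = 462.7
Net secondary income = -219.1
Current account = -736.8 + 462.7 + (-219.1) = -493.2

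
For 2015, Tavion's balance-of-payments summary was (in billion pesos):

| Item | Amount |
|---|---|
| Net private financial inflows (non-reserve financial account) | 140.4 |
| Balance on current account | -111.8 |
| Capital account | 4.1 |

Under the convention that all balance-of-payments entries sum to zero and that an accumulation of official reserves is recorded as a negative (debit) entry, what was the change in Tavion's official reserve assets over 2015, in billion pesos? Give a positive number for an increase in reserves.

Official reserve transactions balance = -((-111.8) + 4.1 + 140.4) = -32.7
An accumulation of reserves is recorded as a debit (negative entry), so the change in the stock of reserves is the negative of that balance.
Change in official reserves = -(-32.7) = 32.7

32.7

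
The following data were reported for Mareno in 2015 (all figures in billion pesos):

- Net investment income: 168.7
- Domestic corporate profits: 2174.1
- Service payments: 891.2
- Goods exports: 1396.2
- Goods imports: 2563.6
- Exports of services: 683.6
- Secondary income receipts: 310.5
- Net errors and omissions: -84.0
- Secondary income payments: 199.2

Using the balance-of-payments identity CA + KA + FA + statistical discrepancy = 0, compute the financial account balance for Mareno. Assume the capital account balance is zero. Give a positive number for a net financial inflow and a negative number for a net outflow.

1179.0

Goods balance = 1396.2 - 2563.6 = -1167.4
Services balance = 683.6 - 891.2 = -207.6
Trade balance (goods + services) = -1167.4 + (-207.6) = -1375.0
Net primary income = 168.7
Net secondary income = 310.5 - 199.2 = 111.3
Current account = -1375.0 + 168.7 + 111.3 = -1095.0
Financial account = -(-1095.0 + (-84.0)) = 1179.0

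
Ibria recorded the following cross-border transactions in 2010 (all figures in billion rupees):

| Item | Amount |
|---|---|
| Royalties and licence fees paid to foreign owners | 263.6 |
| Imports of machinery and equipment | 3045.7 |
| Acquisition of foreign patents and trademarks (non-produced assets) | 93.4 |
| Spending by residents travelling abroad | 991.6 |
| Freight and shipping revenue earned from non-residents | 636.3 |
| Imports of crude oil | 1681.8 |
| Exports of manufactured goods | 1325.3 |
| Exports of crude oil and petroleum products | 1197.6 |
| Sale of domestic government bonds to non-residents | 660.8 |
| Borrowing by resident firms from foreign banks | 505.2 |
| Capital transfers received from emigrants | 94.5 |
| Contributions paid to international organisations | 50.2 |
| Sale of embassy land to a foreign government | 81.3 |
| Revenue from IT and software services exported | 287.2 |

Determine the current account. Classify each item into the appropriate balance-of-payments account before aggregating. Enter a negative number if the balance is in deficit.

Goods: -3045.7 + 1197.6 - 1681.8 + 1325.3 = -2204.6
Services: 636.3 - 263.6 - 991.6 + 287.2 = -331.7
Secondary income: -50.2
Current account = (-2204.6) + (-331.7) + (-50.2) = -2586.5
(Excluded from the current account — capital account: acquisition of foreign patents and trademarks (non-produced assets) 93.4, capital transfers received from emigrants 94.5, sale of embassy land to a foreign government 81.3; financial account: sale of domestic government bonds to non-residents 660.8, borrowing by resident firms from foreign banks 505.2.)

-2586.5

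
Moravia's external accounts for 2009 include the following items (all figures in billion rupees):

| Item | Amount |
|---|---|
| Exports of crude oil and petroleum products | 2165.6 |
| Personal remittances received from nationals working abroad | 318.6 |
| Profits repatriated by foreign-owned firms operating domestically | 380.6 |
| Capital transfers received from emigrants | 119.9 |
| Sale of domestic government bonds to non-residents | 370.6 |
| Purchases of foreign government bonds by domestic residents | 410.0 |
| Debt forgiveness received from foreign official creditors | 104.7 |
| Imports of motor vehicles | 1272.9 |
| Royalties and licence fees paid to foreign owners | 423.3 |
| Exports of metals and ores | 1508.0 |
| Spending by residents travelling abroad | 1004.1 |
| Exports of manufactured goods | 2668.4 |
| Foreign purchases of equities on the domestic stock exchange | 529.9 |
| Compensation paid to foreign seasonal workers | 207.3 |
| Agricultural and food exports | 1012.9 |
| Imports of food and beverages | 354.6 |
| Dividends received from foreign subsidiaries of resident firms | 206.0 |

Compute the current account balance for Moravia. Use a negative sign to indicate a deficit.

4236.7

Goods: -354.6 + 1508.0 + 2165.6 + 1012.9 + 2668.4 - 1272.9 = 5727.4
Services: -423.3 - 1004.1 = -1427.4
Primary income: -380.6 - 207.3 + 206.0 = -381.9
Secondary income: 318.6
Current account = 5727.4 + (-1427.4) + (-381.9) + 318.6 = 4236.7
(Excluded from the current account — capital account: capital transfers received from emigrants 119.9, debt forgiveness received from foreign official creditors 104.7; financial account: sale of domestic government bonds to non-residents 370.6, purchases of foreign government bonds by domestic residents 410.0, foreign purchases of equities on the domestic stock exchange 529.9.)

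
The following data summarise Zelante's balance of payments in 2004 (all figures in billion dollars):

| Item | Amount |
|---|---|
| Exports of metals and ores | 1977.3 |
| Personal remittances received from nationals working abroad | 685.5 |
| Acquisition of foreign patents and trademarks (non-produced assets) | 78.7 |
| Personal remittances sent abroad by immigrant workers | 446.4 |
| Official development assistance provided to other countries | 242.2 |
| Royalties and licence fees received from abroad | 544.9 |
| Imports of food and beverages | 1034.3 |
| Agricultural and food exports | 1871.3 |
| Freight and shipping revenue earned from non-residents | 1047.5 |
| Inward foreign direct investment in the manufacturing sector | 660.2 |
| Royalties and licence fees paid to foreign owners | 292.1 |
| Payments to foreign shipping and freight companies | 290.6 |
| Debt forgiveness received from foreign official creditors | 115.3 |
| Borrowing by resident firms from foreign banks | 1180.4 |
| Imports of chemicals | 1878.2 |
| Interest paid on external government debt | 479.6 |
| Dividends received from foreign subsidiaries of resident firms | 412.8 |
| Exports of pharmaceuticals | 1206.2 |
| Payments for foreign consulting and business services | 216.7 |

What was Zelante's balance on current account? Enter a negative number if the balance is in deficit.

2865.4

Goods: 1206.2 + 1871.3 - 1878.2 - 1034.3 + 1977.3 = 2142.3
Services: -290.6 + 1047.5 - 292.1 + 544.9 - 216.7 = 793.0
Primary income: -479.6 + 412.8 = -66.8
Secondary income: -242.2 - 446.4 + 685.5 = -3.1
Current account = 2142.3 + 793.0 + (-66.8) + (-3.1) = 2865.4
(Excluded from the current account — capital account: acquisition of foreign patents and trademarks (non-produced assets) 78.7, debt forgiveness received from foreign official creditors 115.3; financial account: inward foreign direct investment in the manufacturing sector 660.2, borrowing by resident firms from foreign banks 1180.4.)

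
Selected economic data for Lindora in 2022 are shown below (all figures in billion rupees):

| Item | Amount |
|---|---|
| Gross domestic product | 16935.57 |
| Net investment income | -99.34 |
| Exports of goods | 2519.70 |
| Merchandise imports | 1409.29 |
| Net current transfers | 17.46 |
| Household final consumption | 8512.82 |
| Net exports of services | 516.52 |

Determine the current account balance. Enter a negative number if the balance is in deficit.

1545.05

Goods balance = 2519.70 - 1409.29 = 1110.41
Services balance = 516.52
Trade balance (goods + services) = 1110.41 + 516.52 = 1626.93
Net primary income = -99.34
Net secondary income = 17.46
Current account = 1626.93 + (-99.34) + 17.46 = 1545.05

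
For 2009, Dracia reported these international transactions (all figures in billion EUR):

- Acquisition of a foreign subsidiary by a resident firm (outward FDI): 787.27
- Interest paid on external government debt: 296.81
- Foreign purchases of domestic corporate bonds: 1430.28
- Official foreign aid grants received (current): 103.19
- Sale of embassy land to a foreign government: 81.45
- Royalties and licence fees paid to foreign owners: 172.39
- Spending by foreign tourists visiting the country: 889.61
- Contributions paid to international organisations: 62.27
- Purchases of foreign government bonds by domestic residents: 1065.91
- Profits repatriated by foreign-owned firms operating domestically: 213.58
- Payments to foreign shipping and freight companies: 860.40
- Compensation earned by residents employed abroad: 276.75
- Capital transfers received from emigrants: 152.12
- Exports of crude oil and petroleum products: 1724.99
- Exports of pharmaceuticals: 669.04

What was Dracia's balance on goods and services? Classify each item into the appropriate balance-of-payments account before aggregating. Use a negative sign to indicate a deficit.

Goods: 1724.99 + 669.04 = 2394.03
Services: 889.61 - 172.39 - 860.40 = -143.18
Trade balance = 2394.03 + (-143.18) = 2250.85
(Excluded from the trade balance — financial account: acquisition of a foreign subsidiary by a resident firm (outward FDI) 787.27, foreign purchases of domestic corporate bonds 1430.28, purchases of foreign government bonds by domestic residents 1065.91; primary income: interest paid on external government debt 296.81, profits repatriated by foreign-owned firms operating domestically 213.58, compensation earned by residents employed abroad 276.75; secondary income: official foreign aid grants received (current) 103.19, contributions paid to international organisations 62.27; capital account: sale of embassy land to a foreign government 81.45, capital transfers received from emigrants 152.12.)

2250.85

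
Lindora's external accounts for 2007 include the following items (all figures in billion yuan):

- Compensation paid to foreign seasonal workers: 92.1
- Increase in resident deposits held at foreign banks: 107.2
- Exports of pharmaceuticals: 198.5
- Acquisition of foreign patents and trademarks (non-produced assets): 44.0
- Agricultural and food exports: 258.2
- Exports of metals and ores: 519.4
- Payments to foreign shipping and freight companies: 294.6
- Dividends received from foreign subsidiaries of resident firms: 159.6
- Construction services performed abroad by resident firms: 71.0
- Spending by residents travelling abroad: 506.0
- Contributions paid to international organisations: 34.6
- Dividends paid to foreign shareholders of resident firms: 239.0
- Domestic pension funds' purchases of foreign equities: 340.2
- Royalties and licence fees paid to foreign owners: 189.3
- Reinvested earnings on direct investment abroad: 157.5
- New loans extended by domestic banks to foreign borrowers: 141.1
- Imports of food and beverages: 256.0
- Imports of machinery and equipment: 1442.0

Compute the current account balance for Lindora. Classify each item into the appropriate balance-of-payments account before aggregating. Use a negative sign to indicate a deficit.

Goods: -1442.0 + 198.5 + 258.2 + 519.4 - 256.0 = -721.9
Services: -294.6 + 71.0 - 189.3 - 506.0 = -918.9
Primary income: 157.5 + 159.6 - 92.1 - 239.0 = -14.0
Secondary income: -34.6
Current account = (-721.9) + (-918.9) + (-14.0) + (-34.6) = -1689.4
(Excluded from the current account — financial account: increase in resident deposits held at foreign banks 107.2, domestic pension funds' purchases of foreign equities 340.2, new loans extended by domestic banks to foreign borrowers 141.1; capital account: acquisition of foreign patents and trademarks (non-produced assets) 44.0.)

-1689.4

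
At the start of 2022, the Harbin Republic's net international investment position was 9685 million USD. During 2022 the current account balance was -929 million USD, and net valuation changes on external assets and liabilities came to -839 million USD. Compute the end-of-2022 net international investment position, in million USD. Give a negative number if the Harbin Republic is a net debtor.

7917

Change in NIIP = current account + net valuation change = -929 + (-839) = -1768
End-of-year NIIP = 9685 + (-1768) = 7917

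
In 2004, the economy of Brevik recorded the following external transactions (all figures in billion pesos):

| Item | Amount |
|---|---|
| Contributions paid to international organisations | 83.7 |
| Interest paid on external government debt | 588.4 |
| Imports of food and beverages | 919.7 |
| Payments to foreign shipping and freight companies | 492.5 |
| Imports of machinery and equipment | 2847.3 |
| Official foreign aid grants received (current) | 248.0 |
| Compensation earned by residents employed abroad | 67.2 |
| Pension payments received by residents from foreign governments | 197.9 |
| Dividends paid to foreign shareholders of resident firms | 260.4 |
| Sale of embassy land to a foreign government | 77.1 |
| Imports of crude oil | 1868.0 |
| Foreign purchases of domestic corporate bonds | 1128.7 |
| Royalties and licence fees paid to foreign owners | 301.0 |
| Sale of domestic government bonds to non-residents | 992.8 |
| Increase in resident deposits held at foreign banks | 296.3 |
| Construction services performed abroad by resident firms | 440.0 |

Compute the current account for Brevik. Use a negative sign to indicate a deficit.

Goods: -1868.0 - 919.7 - 2847.3 = -5635.0
Services: 440.0 - 301.0 - 492.5 = -353.5
Primary income: -588.4 + 67.2 - 260.4 = -781.6
Secondary income: 248.0 + 197.9 - 83.7 = 362.2
Current account = (-5635.0) + (-353.5) + (-781.6) + 362.2 = -6407.9
(Excluded from the current account — capital account: sale of embassy land to a foreign government 77.1; financial account: foreign purchases of domestic corporate bonds 1128.7, sale of domestic government bonds to non-residents 992.8, increase in resident deposits held at foreign banks 296.3.)

-6407.9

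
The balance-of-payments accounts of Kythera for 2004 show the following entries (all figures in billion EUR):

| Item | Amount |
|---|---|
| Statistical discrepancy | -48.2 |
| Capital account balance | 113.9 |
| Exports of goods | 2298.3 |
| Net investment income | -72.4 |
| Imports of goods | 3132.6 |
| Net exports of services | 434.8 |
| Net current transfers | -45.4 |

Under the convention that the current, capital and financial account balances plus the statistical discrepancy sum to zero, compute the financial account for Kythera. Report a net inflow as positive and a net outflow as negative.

Goods balance = 2298.3 - 3132.6 = -834.3
Services balance = 434.8
Trade balance (goods + services) = -834.3 + 434.8 = -399.5
Net primary income = -72.4
Net secondary income = -45.4
Current account = -399.5 + (-72.4) + (-45.4) = -517.3
Financial account = -(-517.3 + 113.9 + (-48.2)) = 451.6

451.6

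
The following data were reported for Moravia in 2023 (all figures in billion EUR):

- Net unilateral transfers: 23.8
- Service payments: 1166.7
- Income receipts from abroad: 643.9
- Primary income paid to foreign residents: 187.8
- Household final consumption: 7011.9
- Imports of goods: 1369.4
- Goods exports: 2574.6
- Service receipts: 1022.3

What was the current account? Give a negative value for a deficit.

1540.7

Goods balance = 2574.6 - 1369.4 = 1205.2
Services balance = 1022.3 - 1166.7 = -144.4
Trade balance (goods + services) = 1205.2 + (-144.4) = 1060.8
Net primary income = 643.9 - 187.8 = 456.1
Net secondary income = 23.8
Current account = 1060.8 + 456.1 + 23.8 = 1540.7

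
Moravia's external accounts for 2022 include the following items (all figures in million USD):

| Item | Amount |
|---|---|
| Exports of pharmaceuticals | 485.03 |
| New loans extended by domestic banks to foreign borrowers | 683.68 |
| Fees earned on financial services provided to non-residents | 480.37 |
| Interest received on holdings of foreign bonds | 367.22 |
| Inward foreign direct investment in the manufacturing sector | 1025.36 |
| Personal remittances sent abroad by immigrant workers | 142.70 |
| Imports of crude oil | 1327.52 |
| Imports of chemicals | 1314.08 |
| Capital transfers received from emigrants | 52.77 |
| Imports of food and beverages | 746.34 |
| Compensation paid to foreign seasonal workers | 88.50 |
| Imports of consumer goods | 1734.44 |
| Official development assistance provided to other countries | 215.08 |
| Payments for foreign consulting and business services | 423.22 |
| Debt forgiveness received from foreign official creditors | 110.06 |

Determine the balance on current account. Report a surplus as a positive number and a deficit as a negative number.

Goods: -1327.52 - 746.34 - 1314.08 - 1734.44 + 485.03 = -4637.35
Services: 480.37 - 423.22 = 57.15
Primary income: 367.22 - 88.50 = 278.72
Secondary income: -142.70 - 215.08 = -357.78
Current account = (-4637.35) + 57.15 + 278.72 + (-357.78) = -4659.26
(Excluded from the current account — financial account: new loans extended by domestic banks to foreign borrowers 683.68, inward foreign direct investment in the manufacturing sector 1025.36; capital account: capital transfers received from emigrants 52.77, debt forgiveness received from foreign official creditors 110.06.)

-4659.26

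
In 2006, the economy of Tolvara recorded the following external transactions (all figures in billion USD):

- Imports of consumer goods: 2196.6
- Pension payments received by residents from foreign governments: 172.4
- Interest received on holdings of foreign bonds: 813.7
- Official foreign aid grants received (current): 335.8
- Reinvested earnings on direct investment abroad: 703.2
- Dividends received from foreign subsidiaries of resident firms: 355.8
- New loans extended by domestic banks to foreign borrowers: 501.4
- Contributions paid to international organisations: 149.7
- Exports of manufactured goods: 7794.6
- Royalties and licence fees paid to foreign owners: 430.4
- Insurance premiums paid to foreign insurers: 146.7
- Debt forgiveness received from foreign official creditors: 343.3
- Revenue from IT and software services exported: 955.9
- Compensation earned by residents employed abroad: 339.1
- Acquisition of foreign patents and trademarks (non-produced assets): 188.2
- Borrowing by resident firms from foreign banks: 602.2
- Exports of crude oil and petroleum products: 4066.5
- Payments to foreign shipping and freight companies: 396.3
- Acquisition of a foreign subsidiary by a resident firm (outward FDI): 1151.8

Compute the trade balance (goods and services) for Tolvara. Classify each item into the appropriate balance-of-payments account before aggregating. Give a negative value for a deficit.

Goods: -2196.6 + 7794.6 + 4066.5 = 9664.5
Services: -146.7 - 396.3 + 955.9 - 430.4 = -17.5
Trade balance = 9664.5 + (-17.5) = 9647.0
(Excluded from the trade balance — secondary income: pension payments received by residents from foreign governments 172.4, official foreign aid grants received (current) 335.8, contributions paid to international organisations 149.7; primary income: interest received on holdings of foreign bonds 813.7, reinvested earnings on direct investment abroad 703.2, dividends received from foreign subsidiaries of resident firms 355.8, compensation earned by residents employed abroad 339.1; financial account: new loans extended by domestic banks to foreign borrowers 501.4, borrowing by resident firms from foreign banks 602.2, acquisition of a foreign subsidiary by a resident firm (outward FDI) 1151.8; capital account: debt forgiveness received from foreign official creditors 343.3, acquisition of foreign patents and trademarks (non-produced assets) 188.2.)

9647.0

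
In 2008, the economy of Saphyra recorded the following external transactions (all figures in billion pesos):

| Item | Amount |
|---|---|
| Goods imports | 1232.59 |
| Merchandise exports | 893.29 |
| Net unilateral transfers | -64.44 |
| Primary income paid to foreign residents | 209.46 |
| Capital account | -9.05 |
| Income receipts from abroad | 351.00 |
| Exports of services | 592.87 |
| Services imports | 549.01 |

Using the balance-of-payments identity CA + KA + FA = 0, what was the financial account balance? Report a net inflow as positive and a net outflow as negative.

227.39

Goods balance = 893.29 - 1232.59 = -339.30
Services balance = 592.87 - 549.01 = 43.86
Trade balance (goods + services) = -339.30 + 43.86 = -295.44
Net primary income = 351.00 - 209.46 = 141.54
Net secondary income = -64.44
Current account = -295.44 + 141.54 + (-64.44) = -218.34
Financial account = -(-218.34 + (-9.05)) = 227.39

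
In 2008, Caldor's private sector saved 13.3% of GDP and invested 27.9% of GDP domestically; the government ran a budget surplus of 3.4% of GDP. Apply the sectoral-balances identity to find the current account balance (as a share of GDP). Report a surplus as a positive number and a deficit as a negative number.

By the sectoral-balances identity, CA = (S_private - I) + (T - G).
Private balance = 13.3 - 27.9 = -14.6
Government balance (T - G) = 3.4
CA = -14.6 + 3.4 = -11.2

-11.2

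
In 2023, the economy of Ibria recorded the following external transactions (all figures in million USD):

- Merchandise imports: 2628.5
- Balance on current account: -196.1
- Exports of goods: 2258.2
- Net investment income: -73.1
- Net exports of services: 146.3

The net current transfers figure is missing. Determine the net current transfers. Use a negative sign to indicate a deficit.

101.0

Current account = goods balance + services balance + net primary income + net secondary income
Sum of the known components = -297.1
Net current transfers = CA - (known components) = -196.1 - (-297.1) = 101.0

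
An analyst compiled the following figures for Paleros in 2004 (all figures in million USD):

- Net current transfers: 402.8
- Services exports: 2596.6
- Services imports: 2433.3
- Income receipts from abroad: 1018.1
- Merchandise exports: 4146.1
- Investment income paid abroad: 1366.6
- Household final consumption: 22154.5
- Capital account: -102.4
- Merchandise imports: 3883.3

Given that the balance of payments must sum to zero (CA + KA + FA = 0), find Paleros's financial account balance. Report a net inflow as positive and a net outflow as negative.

-378.0

Goods balance = 4146.1 - 3883.3 = 262.8
Services balance = 2596.6 - 2433.3 = 163.3
Trade balance (goods + services) = 262.8 + 163.3 = 426.1
Net primary income = 1018.1 - 1366.6 = -348.5
Net secondary income = 402.8
Current account = 426.1 + (-348.5) + 402.8 = 480.4
Financial account = -(480.4 + (-102.4)) = -378.0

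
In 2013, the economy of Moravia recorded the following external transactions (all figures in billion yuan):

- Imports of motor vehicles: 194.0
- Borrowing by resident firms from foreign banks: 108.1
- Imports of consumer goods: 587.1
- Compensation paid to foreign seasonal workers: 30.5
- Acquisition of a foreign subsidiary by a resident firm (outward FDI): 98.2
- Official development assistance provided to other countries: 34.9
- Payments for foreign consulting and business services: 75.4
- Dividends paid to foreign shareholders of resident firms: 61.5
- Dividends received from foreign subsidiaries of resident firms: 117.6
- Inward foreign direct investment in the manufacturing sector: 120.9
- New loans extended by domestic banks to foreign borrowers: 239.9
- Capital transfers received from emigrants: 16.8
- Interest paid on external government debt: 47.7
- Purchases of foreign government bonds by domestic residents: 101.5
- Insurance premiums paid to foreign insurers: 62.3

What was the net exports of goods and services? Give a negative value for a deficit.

-918.8

Goods: -587.1 - 194.0 = -781.1
Services: -75.4 - 62.3 = -137.7
Trade balance = -781.1 + (-137.7) = -918.8
(Excluded from the trade balance — financial account: borrowing by resident firms from foreign banks 108.1, acquisition of a foreign subsidiary by a resident firm (outward FDI) 98.2, inward foreign direct investment in the manufacturing sector 120.9, new loans extended by domestic banks to foreign borrowers 239.9, purchases of foreign government bonds by domestic residents 101.5; primary income: compensation paid to foreign seasonal workers 30.5, dividends paid to foreign shareholders of resident firms 61.5, dividends received from foreign subsidiaries of resident firms 117.6, interest paid on external government debt 47.7; secondary income: official development assistance provided to other countries 34.9; capital account: capital transfers received from emigrants 16.8.)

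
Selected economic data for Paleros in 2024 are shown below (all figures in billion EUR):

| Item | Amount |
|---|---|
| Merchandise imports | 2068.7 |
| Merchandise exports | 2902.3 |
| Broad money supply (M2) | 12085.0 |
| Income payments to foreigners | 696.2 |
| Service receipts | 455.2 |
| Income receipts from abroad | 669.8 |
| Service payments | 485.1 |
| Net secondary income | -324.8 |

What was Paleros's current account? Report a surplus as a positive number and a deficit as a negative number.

Goods balance = 2902.3 - 2068.7 = 833.6
Services balance = 455.2 - 485.1 = -29.9
Trade balance (goods + services) = 833.6 + (-29.9) = 803.7
Net primary income = 669.8 - 696.2 = -26.4
Net secondary income = -324.8
Current account = 803.7 + (-26.4) + (-324.8) = 452.5

452.5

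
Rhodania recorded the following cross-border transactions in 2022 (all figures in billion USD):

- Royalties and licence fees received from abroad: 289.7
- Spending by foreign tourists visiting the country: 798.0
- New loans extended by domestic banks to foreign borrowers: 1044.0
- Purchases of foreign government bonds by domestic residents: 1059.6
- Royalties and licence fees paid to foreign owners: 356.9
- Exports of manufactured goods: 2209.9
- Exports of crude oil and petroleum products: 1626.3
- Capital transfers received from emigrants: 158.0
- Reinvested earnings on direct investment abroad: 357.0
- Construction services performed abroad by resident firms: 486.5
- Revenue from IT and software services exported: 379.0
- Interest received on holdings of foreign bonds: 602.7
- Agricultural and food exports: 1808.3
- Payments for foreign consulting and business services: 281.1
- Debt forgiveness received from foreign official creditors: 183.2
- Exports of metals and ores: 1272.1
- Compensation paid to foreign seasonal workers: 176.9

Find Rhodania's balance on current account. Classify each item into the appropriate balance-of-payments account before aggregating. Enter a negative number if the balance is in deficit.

Goods: 1808.3 + 2209.9 + 1626.3 + 1272.1 = 6916.6
Services: 379.0 - 281.1 + 289.7 + 798.0 - 356.9 + 486.5 = 1315.2
Primary income: -176.9 + 357.0 + 602.7 = 782.8
Current account = 6916.6 + 1315.2 + 782.8 = 9014.6
(Excluded from the current account — financial account: new loans extended by domestic banks to foreign borrowers 1044.0, purchases of foreign government bonds by domestic residents 1059.6; capital account: capital transfers received from emigrants 158.0, debt forgiveness received from foreign official creditors 183.2.)

9014.6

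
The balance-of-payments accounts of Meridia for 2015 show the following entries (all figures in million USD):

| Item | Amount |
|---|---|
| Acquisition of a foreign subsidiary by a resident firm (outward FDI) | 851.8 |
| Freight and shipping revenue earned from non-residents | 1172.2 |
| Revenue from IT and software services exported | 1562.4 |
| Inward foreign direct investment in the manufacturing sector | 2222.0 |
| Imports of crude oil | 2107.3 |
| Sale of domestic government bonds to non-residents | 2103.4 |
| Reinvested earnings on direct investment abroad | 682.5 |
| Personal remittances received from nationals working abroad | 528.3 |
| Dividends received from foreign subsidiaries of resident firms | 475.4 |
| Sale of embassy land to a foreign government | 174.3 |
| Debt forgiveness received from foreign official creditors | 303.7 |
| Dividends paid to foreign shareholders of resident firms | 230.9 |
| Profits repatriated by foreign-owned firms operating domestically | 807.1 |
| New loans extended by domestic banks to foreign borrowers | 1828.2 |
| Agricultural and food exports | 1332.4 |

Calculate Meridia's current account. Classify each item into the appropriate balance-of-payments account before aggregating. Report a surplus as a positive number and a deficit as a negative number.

2607.9

Goods: 1332.4 - 2107.3 = -774.9
Services: 1172.2 + 1562.4 = 2734.6
Primary income: -230.9 + 682.5 + 475.4 - 807.1 = 119.9
Secondary income: 528.3
Current account = (-774.9) + 2734.6 + 119.9 + 528.3 = 2607.9
(Excluded from the current account — financial account: acquisition of a foreign subsidiary by a resident firm (outward FDI) 851.8, inward foreign direct investment in the manufacturing sector 2222.0, sale of domestic government bonds to non-residents 2103.4, new loans extended by domestic banks to foreign borrowers 1828.2; capital account: sale of embassy land to a foreign government 174.3, debt forgiveness received from foreign official creditors 303.7.)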